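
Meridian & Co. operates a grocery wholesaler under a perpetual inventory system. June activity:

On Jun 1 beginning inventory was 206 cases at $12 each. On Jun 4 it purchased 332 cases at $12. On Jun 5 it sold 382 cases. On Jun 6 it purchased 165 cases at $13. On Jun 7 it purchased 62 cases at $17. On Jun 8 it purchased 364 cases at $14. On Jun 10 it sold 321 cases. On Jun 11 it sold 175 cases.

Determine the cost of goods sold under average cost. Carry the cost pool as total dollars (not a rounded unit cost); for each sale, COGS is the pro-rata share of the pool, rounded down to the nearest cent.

After Jun 1: 206 on hand, pool $2,472.00 (≈ $12.0000 each)
After Jun 4: 538 on hand, pool $6,456.00 (≈ $12.0000 each)
Jun 5, sell 382: 382/538 × $6,456.00 → $4,584.00
After Jun 6: 321 on hand, pool $4,017.00 (≈ $12.5140 each)
After Jun 7: 383 on hand, pool $5,071.00 (≈ $13.2402 each)
After Jun 8: 747 on hand, pool $10,167.00 (≈ $13.6104 each)
Jun 10, sell 321: 321/747 × $10,167.00 → $4,368.95
Jun 11, sell 175: 175/426 × $5,798.05 → $2,381.82
Total COGS = $4,584.00 + $4,368.95 + $2,381.82 = $11,334.77
Ending inventory (cost pool remaining) = $3,416.23
Check: goods available $14,751.00 = COGS $11,334.77 + ending $3,416.23

COGS = $11,334.77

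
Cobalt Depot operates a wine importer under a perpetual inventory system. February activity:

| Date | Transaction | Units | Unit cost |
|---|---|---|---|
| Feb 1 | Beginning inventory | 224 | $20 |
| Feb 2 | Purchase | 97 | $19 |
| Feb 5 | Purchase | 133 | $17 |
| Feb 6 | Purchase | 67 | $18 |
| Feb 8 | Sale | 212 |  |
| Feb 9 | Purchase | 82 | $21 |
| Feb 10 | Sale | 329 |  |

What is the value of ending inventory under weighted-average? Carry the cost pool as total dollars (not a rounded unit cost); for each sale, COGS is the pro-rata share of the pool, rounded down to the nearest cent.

Ending inventory = $1,193.76

After Feb 1: 224 on hand, pool $4,480.00 (≈ $20.0000 each)
After Feb 2: 321 on hand, pool $6,323.00 (≈ $19.6978 each)
After Feb 5: 454 on hand, pool $8,584.00 (≈ $18.9075 each)
After Feb 6: 521 on hand, pool $9,790.00 (≈ $18.7908 each)
Feb 8, sell 212: 212/521 × $9,790.00 → $3,983.64
After Feb 9: 391 on hand, pool $7,528.36 (≈ $19.2541 each)
Feb 10, sell 329: 329/391 × $7,528.36 → $6,334.60
Total COGS = $3,983.64 + $6,334.60 = $10,318.24
Ending inventory (cost pool remaining) = $1,193.76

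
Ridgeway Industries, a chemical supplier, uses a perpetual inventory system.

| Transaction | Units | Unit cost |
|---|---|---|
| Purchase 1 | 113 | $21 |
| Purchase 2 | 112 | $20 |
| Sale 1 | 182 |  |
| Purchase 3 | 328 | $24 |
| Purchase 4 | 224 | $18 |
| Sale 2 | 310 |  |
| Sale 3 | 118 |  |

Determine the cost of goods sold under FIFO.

Sale 1 (182) [FIFO — oldest first]: 113 @ $21 + 69 @ $20 = $3,753
Sale 2 (310) [FIFO — oldest first]: 43 @ $20 + 267 @ $24 = $7,268
Sale 3 (118) [FIFO — oldest first]: 61 @ $24 + 57 @ $18 = $2,490
Total COGS = $3,753 + $7,268 + $2,490 = $13,511
Ending inventory: 167 @ $18 = $3,006
Check: goods available $16,517 = COGS $13,511 + ending $3,006

COGS = $13,511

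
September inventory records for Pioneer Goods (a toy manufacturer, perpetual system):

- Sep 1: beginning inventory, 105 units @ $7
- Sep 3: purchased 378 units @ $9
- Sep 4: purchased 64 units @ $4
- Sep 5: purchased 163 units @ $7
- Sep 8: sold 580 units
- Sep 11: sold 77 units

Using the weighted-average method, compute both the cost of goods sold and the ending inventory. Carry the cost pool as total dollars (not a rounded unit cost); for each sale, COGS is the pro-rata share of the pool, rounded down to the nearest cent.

After Sep 1: 105 on hand, pool $735.00 (≈ $7.0000 each)
After Sep 3: 483 on hand, pool $4,137.00 (≈ $8.5652 each)
After Sep 4: 547 on hand, pool $4,393.00 (≈ $8.0311 each)
After Sep 5: 710 on hand, pool $5,534.00 (≈ $7.7944 each)
Sep 8, sell 580: 580/710 × $5,534.00 → $4,520.73
Sep 11, sell 77: 77/130 × $1,013.27 → $600.16
Total COGS = $4,520.73 + $600.16 = $5,120.89
Ending inventory (cost pool remaining) = $413.11

COGS = $5,120.89; ending inventory = $413.11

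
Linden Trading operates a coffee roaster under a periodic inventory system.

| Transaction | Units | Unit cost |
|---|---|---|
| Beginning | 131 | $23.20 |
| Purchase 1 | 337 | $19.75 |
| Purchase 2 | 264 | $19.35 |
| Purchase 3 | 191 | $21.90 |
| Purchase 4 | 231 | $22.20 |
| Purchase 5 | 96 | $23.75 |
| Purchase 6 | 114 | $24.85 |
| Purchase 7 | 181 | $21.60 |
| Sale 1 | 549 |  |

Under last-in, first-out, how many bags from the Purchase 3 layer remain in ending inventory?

191

Sale 1 (549) [LIFO — newest first]: 181 @ $21.60 + 114 @ $24.85 + 96 @ $23.75 + 158 @ $22.20 = $12,530.10
Ending inventory: 131 @ $23.20 + 337 @ $19.75 + 264 @ $19.35 + 191 @ $21.90 + 73 @ $22.20 = $20,606.85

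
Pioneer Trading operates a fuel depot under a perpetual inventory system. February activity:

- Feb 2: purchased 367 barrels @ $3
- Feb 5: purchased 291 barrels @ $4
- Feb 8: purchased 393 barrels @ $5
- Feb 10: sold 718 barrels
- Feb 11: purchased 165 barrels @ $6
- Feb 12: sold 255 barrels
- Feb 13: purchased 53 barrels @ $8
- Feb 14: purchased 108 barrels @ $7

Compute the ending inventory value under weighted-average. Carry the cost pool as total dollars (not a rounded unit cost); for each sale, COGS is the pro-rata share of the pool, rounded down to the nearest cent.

Ending inventory = $2,317.05

After Feb 2: 367 on hand, pool $1,101.00 (≈ $3.0000 each)
After Feb 5: 658 on hand, pool $2,265.00 (≈ $3.4422 each)
After Feb 8: 1051 on hand, pool $4,230.00 (≈ $4.0247 each)
Feb 10, sell 718: 718/1051 × $4,230.00 → $2,889.76
After Feb 11: 498 on hand, pool $2,330.24 (≈ $4.6792 each)
Feb 12, sell 255: 255/498 × $2,330.24 → $1,193.19
After Feb 13: 296 on hand, pool $1,561.05 (≈ $5.2738 each)
After Feb 14: 404 on hand, pool $2,317.05 (≈ $5.7353 each)
Total COGS = $2,889.76 + $1,193.19 = $4,082.95
Ending inventory (cost pool remaining) = $2,317.05
Check: goods available $6,400.00 = COGS $4,082.95 + ending $2,317.05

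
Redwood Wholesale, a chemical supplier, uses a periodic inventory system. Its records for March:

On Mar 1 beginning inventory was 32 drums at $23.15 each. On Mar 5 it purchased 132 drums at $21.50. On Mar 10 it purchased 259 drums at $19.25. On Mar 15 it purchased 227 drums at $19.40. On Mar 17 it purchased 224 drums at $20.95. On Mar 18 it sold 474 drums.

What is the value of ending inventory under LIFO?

Ending inventory = $8,121.80

Mar 18, 474 sold [LIFO — newest first]: 224 @ $20.95 + 227 @ $19.40 + 23 @ $19.25 = $9,539.35
Ending inventory: 32 @ $23.15 + 132 @ $21.50 + 236 @ $19.25 = $8,121.80
Check: goods available $17,661.15 = COGS $9,539.35 + ending $8,121.80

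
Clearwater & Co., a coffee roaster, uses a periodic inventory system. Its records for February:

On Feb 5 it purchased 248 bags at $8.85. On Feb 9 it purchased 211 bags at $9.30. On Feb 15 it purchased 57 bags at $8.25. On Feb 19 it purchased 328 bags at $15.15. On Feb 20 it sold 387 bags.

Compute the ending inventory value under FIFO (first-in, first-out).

Ending inventory = $6,109.05

Feb 20, 387 sold [FIFO — oldest first]: 248 @ $8.85 + 139 @ $9.30 = $3,487.50
Ending inventory: 72 @ $9.30 + 57 @ $8.25 + 328 @ $15.15 = $6,109.05
Check: goods available $9,596.55 = COGS $3,487.50 + ending $6,109.05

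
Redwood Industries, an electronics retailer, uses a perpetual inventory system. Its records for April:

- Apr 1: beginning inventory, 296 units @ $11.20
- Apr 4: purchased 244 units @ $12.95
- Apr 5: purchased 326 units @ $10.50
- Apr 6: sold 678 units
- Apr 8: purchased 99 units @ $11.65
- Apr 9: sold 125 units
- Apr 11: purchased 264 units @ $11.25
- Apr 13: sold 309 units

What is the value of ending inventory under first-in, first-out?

Apr 6, 678 sold [FIFO — oldest first]: 296 @ $11.20 + 244 @ $12.95 + 138 @ $10.50 = $7,924.00
Apr 9, 125 sold [FIFO — oldest first]: 125 @ $10.50 = $1,312.50
Apr 13, 309 sold [FIFO — oldest first]: 63 @ $10.50 + 99 @ $11.65 + 147 @ $11.25 = $3,468.60
Total COGS = $7,924.00 + $1,312.50 + $3,468.60 = $12,705.10
Ending inventory: 117 @ $11.25 = $1,316.25

Ending inventory = $1,316.25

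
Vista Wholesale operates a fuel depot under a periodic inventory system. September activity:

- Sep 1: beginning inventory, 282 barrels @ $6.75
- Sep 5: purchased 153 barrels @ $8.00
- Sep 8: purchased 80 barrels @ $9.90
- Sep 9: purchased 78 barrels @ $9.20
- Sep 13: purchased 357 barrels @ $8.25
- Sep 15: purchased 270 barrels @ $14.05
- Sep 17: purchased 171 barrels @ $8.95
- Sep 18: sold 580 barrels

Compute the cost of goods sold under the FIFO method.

COGS = $4,517.50

Sep 18, 580 sold [FIFO — oldest first]: 282 @ $6.75 + 153 @ $8.00 + 80 @ $9.90 + 65 @ $9.20 = $4,517.50
Ending inventory: 13 @ $9.20 + 357 @ $8.25 + 270 @ $14.05 + 171 @ $8.95 = $8,388.80
Check: goods available $12,906.30 = COGS $4,517.50 + ending $8,388.80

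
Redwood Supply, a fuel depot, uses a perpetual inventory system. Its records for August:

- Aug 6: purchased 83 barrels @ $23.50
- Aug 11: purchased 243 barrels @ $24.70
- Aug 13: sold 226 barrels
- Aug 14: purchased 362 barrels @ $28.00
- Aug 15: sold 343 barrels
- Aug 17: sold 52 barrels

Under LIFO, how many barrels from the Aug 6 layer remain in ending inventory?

67

Aug 13, 226 sold [LIFO — newest first]: 226 @ $24.70 = $5,582.20
Aug 15, 343 sold [LIFO — newest first]: 343 @ $28.00 = $9,604.00
Aug 17, 52 sold [LIFO — newest first]: 19 @ $28.00 + 17 @ $24.70 + 16 @ $23.50 = $1,327.90
Total COGS = $5,582.20 + $9,604.00 + $1,327.90 = $16,514.10
Ending inventory: 67 @ $23.50 = $1,574.50
Check: goods available $18,088.60 = COGS $16,514.10 + ending $1,574.50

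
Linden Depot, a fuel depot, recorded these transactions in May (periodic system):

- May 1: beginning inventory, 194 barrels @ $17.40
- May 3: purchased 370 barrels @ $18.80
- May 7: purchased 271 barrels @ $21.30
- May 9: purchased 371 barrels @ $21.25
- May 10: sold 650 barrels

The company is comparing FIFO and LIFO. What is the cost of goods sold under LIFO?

COGS = $13,806.45

FIFO COGS: 194 @ $17.40 + 370 @ $18.80 + 86 @ $21.30 = $12,163.40
LIFO COGS: 371 @ $21.25 + 271 @ $21.30 + 8 @ $18.80 = $13,806.45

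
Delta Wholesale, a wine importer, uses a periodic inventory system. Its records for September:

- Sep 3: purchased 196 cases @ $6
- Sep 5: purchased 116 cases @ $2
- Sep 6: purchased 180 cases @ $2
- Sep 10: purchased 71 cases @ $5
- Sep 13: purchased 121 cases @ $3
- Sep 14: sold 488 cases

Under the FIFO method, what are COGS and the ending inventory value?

Sep 14, 488 sold [FIFO — oldest first]: 196 @ $6 + 116 @ $2 + 176 @ $2 = $1,760
Ending inventory: 4 @ $2 + 71 @ $5 + 121 @ $3 = $726
Check: goods available $2,486 = COGS $1,760 + ending $726

COGS = $1,760; ending inventory = $726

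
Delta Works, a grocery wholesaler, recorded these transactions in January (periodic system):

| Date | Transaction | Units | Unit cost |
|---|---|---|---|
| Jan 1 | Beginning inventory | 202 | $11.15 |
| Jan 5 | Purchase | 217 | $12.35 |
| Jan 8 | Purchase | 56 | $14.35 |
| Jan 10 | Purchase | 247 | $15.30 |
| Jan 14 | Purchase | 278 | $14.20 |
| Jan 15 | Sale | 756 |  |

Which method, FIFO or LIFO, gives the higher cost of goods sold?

LIFO

FIFO COGS: 202 @ $11.15 + 217 @ $12.35 + 56 @ $14.35 + 247 @ $15.30 + 34 @ $14.20 = $9,997.75
LIFO COGS: 278 @ $14.20 + 247 @ $15.30 + 56 @ $14.35 + 175 @ $12.35 = $10,691.55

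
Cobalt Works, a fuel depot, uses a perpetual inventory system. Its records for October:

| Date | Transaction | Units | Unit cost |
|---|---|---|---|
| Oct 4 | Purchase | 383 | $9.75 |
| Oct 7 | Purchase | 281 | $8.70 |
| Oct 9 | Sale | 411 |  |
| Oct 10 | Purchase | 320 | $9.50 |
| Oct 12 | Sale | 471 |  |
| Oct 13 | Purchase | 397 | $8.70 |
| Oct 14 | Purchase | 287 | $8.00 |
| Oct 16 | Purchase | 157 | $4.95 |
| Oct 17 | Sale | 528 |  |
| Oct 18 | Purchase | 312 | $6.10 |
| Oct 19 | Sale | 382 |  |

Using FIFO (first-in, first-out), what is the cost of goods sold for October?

Oct 9, 411 sold [FIFO — oldest first]: 383 @ $9.75 + 28 @ $8.70 = $3,977.85
Oct 12, 471 sold [FIFO — oldest first]: 253 @ $8.70 + 218 @ $9.50 = $4,272.10
Oct 17, 528 sold [FIFO — oldest first]: 102 @ $9.50 + 397 @ $8.70 + 29 @ $8.00 = $4,654.90
Oct 19, 382 sold [FIFO — oldest first]: 258 @ $8.00 + 124 @ $4.95 = $2,677.80
Total COGS = $3,977.85 + $4,272.10 + $4,654.90 + $2,677.80 = $15,582.65
Ending inventory: 33 @ $4.95 + 312 @ $6.10 = $2,066.55
Check: goods available $17,649.20 = COGS $15,582.65 + ending $2,066.55

COGS = $15,582.65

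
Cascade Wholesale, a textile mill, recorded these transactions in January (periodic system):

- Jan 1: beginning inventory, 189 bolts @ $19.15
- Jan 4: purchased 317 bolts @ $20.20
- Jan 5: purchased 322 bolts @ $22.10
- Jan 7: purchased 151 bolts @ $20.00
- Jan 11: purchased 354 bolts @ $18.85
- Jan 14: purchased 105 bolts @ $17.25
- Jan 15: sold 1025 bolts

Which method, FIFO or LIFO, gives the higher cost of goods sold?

FIFO COGS: 189 @ $19.15 + 317 @ $20.20 + 322 @ $22.10 + 151 @ $20.00 + 46 @ $18.85 = $21,026.05
LIFO COGS: 105 @ $17.25 + 354 @ $18.85 + 151 @ $20.00 + 322 @ $22.10 + 93 @ $20.20 = $20,498.95

FIFO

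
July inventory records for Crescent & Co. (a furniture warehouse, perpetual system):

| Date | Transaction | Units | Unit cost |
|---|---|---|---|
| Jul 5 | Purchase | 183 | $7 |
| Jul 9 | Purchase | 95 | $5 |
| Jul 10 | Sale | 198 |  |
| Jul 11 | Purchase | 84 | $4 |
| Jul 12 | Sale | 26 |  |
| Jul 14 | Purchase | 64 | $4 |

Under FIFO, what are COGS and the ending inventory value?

COGS = $1,486; ending inventory = $862

Jul 10, 198 sold [FIFO — oldest first]: 183 @ $7 + 15 @ $5 = $1,356
Jul 12, 26 sold [FIFO — oldest first]: 26 @ $5 = $130
Total COGS = $1,356 + $130 = $1,486
Ending inventory: 54 @ $5 + 84 @ $4 + 64 @ $4 = $862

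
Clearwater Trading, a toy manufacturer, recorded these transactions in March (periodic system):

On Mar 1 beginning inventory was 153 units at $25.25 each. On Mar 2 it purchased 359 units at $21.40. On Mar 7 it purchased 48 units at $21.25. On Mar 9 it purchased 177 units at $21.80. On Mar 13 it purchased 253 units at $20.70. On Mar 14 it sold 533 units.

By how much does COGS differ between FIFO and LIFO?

FIFO COGS: 153 @ $25.25 + 359 @ $21.40 + 21 @ $21.25 = $11,992.10
LIFO COGS: 253 @ $20.70 + 177 @ $21.80 + 48 @ $21.25 + 55 @ $21.40 = $11,292.70
Difference = |$11,992.10 − $11,292.70| = $699.40

$699.40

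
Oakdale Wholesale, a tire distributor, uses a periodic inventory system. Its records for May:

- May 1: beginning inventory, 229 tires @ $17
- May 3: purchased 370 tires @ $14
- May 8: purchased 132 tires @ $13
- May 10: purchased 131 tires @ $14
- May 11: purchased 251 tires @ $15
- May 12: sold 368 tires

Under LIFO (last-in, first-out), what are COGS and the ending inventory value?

May 12, 368 sold [LIFO — newest first]: 251 @ $15 + 117 @ $14 = $5,403
Ending inventory: 229 @ $17 + 370 @ $14 + 132 @ $13 + 14 @ $14 = $10,985

COGS = $5,403; ending inventory = $10,985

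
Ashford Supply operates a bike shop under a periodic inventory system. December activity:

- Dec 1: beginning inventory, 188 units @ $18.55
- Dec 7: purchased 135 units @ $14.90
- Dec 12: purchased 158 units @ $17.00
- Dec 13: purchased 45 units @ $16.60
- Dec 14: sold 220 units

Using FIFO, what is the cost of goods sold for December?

Dec 14, 220 sold [FIFO — oldest first]: 188 @ $18.55 + 32 @ $14.90 = $3,964.20
Ending inventory: 103 @ $14.90 + 158 @ $17.00 + 45 @ $16.60 = $4,967.70
Check: goods available $8,931.90 = COGS $3,964.20 + ending $4,967.70

COGS = $3,964.20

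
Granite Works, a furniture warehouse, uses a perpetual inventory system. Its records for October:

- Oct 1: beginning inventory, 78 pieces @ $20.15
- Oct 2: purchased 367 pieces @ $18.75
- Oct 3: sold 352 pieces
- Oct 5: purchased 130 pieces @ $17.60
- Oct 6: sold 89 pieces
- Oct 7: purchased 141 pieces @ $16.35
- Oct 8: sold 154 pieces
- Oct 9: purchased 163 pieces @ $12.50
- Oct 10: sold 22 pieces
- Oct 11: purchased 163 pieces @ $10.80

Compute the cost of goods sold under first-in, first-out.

COGS = $11,427.65

Oct 3, 352 sold [FIFO — oldest first]: 78 @ $20.15 + 274 @ $18.75 = $6,709.20
Oct 6, 89 sold [FIFO — oldest first]: 89 @ $18.75 = $1,668.75
Oct 8, 154 sold [FIFO — oldest first]: 4 @ $18.75 + 130 @ $17.60 + 20 @ $16.35 = $2,690.00
Oct 10, 22 sold [FIFO — oldest first]: 22 @ $16.35 = $359.70
Total COGS = $6,709.20 + $1,668.75 + $2,690.00 + $359.70 = $11,427.65
Ending inventory: 99 @ $16.35 + 163 @ $12.50 + 163 @ $10.80 = $5,416.55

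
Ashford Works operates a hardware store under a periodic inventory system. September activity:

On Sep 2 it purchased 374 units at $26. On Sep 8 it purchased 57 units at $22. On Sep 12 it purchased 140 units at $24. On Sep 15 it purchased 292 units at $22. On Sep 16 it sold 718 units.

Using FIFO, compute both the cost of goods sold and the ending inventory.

Sep 16, 718 sold [FIFO — oldest first]: 374 @ $26 + 57 @ $22 + 140 @ $24 + 147 @ $22 = $17,572
Ending inventory: 145 @ $22 = $3,190

COGS = $17,572; ending inventory = $3,190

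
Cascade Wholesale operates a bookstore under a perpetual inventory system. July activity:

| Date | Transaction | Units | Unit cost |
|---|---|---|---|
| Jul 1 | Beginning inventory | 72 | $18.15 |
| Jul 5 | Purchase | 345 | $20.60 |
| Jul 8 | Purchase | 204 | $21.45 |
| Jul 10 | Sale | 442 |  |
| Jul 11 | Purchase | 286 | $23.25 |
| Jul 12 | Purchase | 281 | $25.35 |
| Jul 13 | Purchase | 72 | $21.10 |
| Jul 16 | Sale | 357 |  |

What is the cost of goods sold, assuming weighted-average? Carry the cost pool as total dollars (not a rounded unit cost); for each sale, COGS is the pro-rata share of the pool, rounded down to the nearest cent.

After Jul 1: 72 on hand, pool $1,306.80 (≈ $18.1500 each)
After Jul 5: 417 on hand, pool $8,413.80 (≈ $20.1770 each)
After Jul 8: 621 on hand, pool $12,789.60 (≈ $20.5952 each)
Jul 10, sell 442: 442/621 × $12,789.60 → $9,103.06
After Jul 11: 465 on hand, pool $10,336.04 (≈ $22.2280 each)
After Jul 12: 746 on hand, pool $17,459.39 (≈ $23.4040 each)
After Jul 13: 818 on hand, pool $18,978.59 (≈ $23.2012 each)
Jul 16, sell 357: 357/818 × $18,978.59 → $8,282.83
Total COGS = $9,103.06 + $8,282.83 = $17,385.89
Ending inventory (cost pool remaining) = $10,695.76
Check: goods available $28,081.65 = COGS $17,385.89 + ending $10,695.76

COGS = $17,385.89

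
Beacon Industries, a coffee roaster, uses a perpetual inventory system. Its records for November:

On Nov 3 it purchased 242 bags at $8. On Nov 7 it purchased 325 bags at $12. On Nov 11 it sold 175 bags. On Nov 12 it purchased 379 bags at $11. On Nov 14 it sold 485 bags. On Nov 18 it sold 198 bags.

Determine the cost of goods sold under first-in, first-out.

Nov 11, 175 sold [FIFO — oldest first]: 175 @ $8 = $1,400
Nov 14, 485 sold [FIFO — oldest first]: 67 @ $8 + 325 @ $12 + 93 @ $11 = $5,459
Nov 18, 198 sold [FIFO — oldest first]: 198 @ $11 = $2,178
Total COGS = $1,400 + $5,459 + $2,178 = $9,037
Ending inventory: 88 @ $11 = $968
Check: goods available $10,005 = COGS $9,037 + ending $968

COGS = $9,037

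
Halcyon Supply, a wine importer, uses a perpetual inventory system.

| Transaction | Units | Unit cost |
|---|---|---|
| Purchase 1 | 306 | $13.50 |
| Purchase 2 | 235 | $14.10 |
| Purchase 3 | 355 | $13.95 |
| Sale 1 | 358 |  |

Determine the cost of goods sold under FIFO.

Sale 1 (358) [FIFO — oldest first]: 306 @ $13.50 + 52 @ $14.10 = $4,864.20
Ending inventory: 183 @ $14.10 + 355 @ $13.95 = $7,532.55

COGS = $4,864.20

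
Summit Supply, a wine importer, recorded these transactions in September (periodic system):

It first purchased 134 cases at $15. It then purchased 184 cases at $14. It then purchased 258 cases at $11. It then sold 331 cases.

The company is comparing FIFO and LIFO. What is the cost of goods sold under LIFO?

FIFO COGS: 134 @ $15 + 184 @ $14 + 13 @ $11 = $4,729
LIFO COGS: 258 @ $11 + 73 @ $14 = $3,860

COGS = $3,860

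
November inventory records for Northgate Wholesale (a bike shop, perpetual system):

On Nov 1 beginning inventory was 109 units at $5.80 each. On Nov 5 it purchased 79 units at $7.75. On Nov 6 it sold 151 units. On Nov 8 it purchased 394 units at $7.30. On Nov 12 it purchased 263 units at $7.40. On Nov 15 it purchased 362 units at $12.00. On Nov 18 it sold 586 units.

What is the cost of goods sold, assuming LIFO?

Nov 6, 151 sold [LIFO — newest first]: 79 @ $7.75 + 72 @ $5.80 = $1,029.85
Nov 18, 586 sold [LIFO — newest first]: 362 @ $12.00 + 224 @ $7.40 = $6,001.60
Total COGS = $1,029.85 + $6,001.60 = $7,031.45
Ending inventory: 37 @ $5.80 + 394 @ $7.30 + 39 @ $7.40 = $3,379.40
Check: goods available $10,410.85 = COGS $7,031.45 + ending $3,379.40

COGS = $7,031.45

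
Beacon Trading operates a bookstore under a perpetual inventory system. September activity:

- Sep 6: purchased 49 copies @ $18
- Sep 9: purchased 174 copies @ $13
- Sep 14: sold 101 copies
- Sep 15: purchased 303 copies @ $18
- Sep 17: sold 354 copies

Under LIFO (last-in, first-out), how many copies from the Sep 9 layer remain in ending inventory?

Sep 14, 101 sold [LIFO — newest first]: 101 @ $13 = $1,313
Sep 17, 354 sold [LIFO — newest first]: 303 @ $18 + 51 @ $13 = $6,117
Total COGS = $1,313 + $6,117 = $7,430
Ending inventory: 49 @ $18 + 22 @ $13 = $1,168

22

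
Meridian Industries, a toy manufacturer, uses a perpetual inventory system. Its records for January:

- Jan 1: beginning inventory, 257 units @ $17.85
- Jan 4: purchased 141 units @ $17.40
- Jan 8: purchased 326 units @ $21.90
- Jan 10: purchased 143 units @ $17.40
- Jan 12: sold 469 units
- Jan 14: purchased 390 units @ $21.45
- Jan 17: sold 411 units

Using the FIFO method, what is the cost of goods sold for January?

Jan 12, 469 sold [FIFO — oldest first]: 257 @ $17.85 + 141 @ $17.40 + 71 @ $21.90 = $8,595.75
Jan 17, 411 sold [FIFO — oldest first]: 255 @ $21.90 + 143 @ $17.40 + 13 @ $21.45 = $8,351.55
Total COGS = $8,595.75 + $8,351.55 = $16,947.30
Ending inventory: 377 @ $21.45 = $8,086.65

COGS = $16,947.30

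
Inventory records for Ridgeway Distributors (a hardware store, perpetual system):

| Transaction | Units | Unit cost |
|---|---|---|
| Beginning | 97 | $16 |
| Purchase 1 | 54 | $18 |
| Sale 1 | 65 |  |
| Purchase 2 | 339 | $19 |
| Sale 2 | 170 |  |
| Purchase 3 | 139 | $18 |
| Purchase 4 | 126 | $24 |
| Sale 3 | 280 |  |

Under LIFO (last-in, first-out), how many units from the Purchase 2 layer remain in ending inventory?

154

Sale 1 (65) [LIFO — newest first]: 54 @ $18 + 11 @ $16 = $1,148
Sale 2 (170) [LIFO — newest first]: 170 @ $19 = $3,230
Sale 3 (280) [LIFO — newest first]: 126 @ $24 + 139 @ $18 + 15 @ $19 = $5,811
Total COGS = $1,148 + $3,230 + $5,811 = $10,189
Ending inventory: 86 @ $16 + 154 @ $19 = $4,302
Check: goods available $14,491 = COGS $10,189 + ending $4,302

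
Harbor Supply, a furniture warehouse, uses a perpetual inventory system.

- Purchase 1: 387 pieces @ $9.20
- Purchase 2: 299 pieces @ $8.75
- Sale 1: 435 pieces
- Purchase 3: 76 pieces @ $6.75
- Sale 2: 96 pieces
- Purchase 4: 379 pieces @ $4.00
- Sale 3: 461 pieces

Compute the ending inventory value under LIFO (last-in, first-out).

Sale 1 (435) [LIFO — newest first]: 299 @ $8.75 + 136 @ $9.20 = $3,867.45
Sale 2 (96) [LIFO — newest first]: 76 @ $6.75 + 20 @ $9.20 = $697.00
Sale 3 (461) [LIFO — newest first]: 379 @ $4.00 + 82 @ $9.20 = $2,270.40
Total COGS = $3,867.45 + $697.00 + $2,270.40 = $6,834.85
Ending inventory: 149 @ $9.20 = $1,370.80

Ending inventory = $1,370.80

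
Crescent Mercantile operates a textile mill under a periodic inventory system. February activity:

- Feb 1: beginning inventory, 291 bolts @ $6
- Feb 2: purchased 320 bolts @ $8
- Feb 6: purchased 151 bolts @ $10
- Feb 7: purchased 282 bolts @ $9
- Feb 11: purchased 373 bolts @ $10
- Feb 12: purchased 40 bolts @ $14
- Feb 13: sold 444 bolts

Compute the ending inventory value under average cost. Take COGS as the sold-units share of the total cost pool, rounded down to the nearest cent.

Ending inventory = $8,790.93

Feb 13, sell 444: 444/1457 × $12,644.00 → $3,853.07
Ending inventory (cost pool remaining) = $8,790.93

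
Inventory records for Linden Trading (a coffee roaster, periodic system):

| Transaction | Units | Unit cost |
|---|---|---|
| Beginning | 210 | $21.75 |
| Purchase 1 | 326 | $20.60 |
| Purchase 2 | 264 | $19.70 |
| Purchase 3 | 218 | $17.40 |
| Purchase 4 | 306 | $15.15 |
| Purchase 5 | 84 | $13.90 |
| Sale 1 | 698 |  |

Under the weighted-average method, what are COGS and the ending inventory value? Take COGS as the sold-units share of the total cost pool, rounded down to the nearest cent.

COGS = $12,929.16; ending inventory = $13,151.44

Sale 1, sell 698: 698/1408 × $26,080.60 → $12,929.16
Ending inventory (cost pool remaining) = $13,151.44
Check: goods available $26,080.60 = COGS $12,929.16 + ending $13,151.44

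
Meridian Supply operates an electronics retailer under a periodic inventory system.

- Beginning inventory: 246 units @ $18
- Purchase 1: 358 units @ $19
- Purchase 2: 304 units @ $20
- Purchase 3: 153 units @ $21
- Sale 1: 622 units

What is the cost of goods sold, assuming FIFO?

Sale 1 (622) [FIFO — oldest first]: 246 @ $18 + 358 @ $19 + 18 @ $20 = $11,590
Ending inventory: 286 @ $20 + 153 @ $21 = $8,933
Check: goods available $20,523 = COGS $11,590 + ending $8,933

COGS = $11,590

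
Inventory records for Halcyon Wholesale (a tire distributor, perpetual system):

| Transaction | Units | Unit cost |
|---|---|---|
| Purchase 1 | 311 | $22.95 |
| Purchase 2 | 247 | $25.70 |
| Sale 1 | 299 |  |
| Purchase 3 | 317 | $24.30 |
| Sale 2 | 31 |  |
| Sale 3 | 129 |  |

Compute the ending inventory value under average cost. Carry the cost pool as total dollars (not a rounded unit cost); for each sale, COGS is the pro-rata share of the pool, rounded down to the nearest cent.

Ending inventory = $10,083.98

After Purchase 1: 311 on hand, pool $7,137.45 (≈ $22.9500 each)
After Purchase 2: 558 on hand, pool $13,485.35 (≈ $24.1673 each)
Sale 1, sell 299: 299/558 × $13,485.35 → $7,226.02
After Purchase 3: 576 on hand, pool $13,962.43 (≈ $24.2403 each)
Sale 2, sell 31: 31/576 × $13,962.43 → $751.45
Sale 3, sell 129: 129/545 × $13,210.98 → $3,127.00
Total COGS = $7,226.02 + $751.45 + $3,127.00 = $11,104.47
Ending inventory (cost pool remaining) = $10,083.98
Check: goods available $21,188.45 = COGS $11,104.47 + ending $10,083.98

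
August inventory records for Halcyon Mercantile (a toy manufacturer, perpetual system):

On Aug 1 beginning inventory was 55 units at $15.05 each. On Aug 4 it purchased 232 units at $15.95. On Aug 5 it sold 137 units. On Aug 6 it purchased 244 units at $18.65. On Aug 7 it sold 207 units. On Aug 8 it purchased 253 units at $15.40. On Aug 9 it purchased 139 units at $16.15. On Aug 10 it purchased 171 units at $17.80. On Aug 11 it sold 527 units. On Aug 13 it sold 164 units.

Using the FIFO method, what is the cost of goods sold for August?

COGS = $17,213.40

Aug 5, 137 sold [FIFO — oldest first]: 55 @ $15.05 + 82 @ $15.95 = $2,135.65
Aug 7, 207 sold [FIFO — oldest first]: 150 @ $15.95 + 57 @ $18.65 = $3,455.55
Aug 11, 527 sold [FIFO — oldest first]: 187 @ $18.65 + 253 @ $15.40 + 87 @ $16.15 = $8,788.80
Aug 13, 164 sold [FIFO — oldest first]: 52 @ $16.15 + 112 @ $17.80 = $2,833.40
Total COGS = $2,135.65 + $3,455.55 + $8,788.80 + $2,833.40 = $17,213.40
Ending inventory: 59 @ $17.80 = $1,050.20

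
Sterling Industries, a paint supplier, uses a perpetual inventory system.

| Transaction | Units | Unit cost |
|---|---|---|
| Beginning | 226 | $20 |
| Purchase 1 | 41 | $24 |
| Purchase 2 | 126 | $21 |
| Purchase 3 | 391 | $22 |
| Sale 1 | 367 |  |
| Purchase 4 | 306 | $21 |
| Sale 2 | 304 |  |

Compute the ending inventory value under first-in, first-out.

Sale 1 (367) [FIFO — oldest first]: 226 @ $20 + 41 @ $24 + 100 @ $21 = $7,604
Sale 2 (304) [FIFO — oldest first]: 26 @ $21 + 278 @ $22 = $6,662
Total COGS = $7,604 + $6,662 = $14,266
Ending inventory: 113 @ $22 + 306 @ $21 = $8,912

Ending inventory = $8,912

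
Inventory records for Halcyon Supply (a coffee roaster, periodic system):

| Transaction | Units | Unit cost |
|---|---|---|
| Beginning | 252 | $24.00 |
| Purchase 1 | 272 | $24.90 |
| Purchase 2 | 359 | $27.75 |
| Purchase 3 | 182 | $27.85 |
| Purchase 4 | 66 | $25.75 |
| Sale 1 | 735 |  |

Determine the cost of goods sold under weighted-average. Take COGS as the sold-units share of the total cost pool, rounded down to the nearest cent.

COGS = $19,204.39

Sale 1, sell 735: 735/1131 × $29,551.25 → $19,204.39
Ending inventory (cost pool remaining) = $10,346.86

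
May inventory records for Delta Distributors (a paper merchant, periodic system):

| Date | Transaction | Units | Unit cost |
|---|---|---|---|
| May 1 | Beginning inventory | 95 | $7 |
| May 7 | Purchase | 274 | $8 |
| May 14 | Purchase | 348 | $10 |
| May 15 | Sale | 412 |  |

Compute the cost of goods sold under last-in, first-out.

May 15, 412 sold [LIFO — newest first]: 348 @ $10 + 64 @ $8 = $3,992
Ending inventory: 95 @ $7 + 210 @ $8 = $2,345

COGS = $3,992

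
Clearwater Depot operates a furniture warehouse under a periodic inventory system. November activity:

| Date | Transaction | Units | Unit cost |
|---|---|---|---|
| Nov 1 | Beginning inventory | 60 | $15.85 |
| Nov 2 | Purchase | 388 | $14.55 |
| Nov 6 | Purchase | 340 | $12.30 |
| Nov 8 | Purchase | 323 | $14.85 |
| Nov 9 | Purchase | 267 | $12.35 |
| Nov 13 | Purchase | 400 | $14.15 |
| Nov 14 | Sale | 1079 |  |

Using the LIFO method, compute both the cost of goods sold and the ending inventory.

COGS = $14,848.70; ending inventory = $9,683.70

Nov 14, 1079 sold [LIFO — newest first]: 400 @ $14.15 + 267 @ $12.35 + 323 @ $14.85 + 89 @ $12.30 = $14,848.70
Ending inventory: 60 @ $15.85 + 388 @ $14.55 + 251 @ $12.30 = $9,683.70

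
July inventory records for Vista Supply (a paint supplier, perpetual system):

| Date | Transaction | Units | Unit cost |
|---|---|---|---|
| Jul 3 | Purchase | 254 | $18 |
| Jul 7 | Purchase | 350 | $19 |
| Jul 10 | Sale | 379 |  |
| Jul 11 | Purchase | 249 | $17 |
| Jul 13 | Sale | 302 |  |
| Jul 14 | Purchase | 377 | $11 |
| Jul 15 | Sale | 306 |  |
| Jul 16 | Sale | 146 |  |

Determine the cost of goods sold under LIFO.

Jul 10, 379 sold [LIFO — newest first]: 350 @ $19 + 29 @ $18 = $7,172
Jul 13, 302 sold [LIFO — newest first]: 249 @ $17 + 53 @ $18 = $5,187
Jul 15, 306 sold [LIFO — newest first]: 306 @ $11 = $3,366
Jul 16, 146 sold [LIFO — newest first]: 71 @ $11 + 75 @ $18 = $2,131
Total COGS = $7,172 + $5,187 + $3,366 + $2,131 = $17,856
Ending inventory: 97 @ $18 = $1,746

COGS = $17,856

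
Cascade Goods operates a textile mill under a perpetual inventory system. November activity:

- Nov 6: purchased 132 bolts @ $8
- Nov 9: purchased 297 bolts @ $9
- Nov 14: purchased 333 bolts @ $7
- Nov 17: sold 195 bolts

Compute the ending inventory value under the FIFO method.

Ending inventory = $4,437

Nov 17, 195 sold [FIFO — oldest first]: 132 @ $8 + 63 @ $9 = $1,623
Ending inventory: 234 @ $9 + 333 @ $7 = $4,437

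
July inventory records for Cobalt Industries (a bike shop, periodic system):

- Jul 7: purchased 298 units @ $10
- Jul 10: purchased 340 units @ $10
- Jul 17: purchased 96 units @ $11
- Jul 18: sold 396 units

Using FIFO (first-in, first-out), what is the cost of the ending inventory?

Ending inventory = $3,476

Jul 18, 396 sold [FIFO — oldest first]: 298 @ $10 + 98 @ $10 = $3,960
Ending inventory: 242 @ $10 + 96 @ $11 = $3,476
Check: goods available $7,436 = COGS $3,960 + ending $3,476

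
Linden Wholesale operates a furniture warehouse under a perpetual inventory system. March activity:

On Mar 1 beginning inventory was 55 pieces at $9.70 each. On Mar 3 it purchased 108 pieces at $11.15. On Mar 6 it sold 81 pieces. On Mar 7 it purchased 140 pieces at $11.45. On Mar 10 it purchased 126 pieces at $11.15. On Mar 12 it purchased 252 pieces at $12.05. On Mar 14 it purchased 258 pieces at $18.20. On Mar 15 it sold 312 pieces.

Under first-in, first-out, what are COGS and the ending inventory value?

Mar 6, 81 sold [FIFO — oldest first]: 55 @ $9.70 + 26 @ $11.15 = $823.40
Mar 15, 312 sold [FIFO — oldest first]: 82 @ $11.15 + 140 @ $11.45 + 90 @ $11.15 = $3,520.80
Total COGS = $823.40 + $3,520.80 = $4,344.20
Ending inventory: 36 @ $11.15 + 252 @ $12.05 + 258 @ $18.20 = $8,133.60
Check: goods available $12,477.80 = COGS $4,344.20 + ending $8,133.60

COGS = $4,344.20; ending inventory = $8,133.60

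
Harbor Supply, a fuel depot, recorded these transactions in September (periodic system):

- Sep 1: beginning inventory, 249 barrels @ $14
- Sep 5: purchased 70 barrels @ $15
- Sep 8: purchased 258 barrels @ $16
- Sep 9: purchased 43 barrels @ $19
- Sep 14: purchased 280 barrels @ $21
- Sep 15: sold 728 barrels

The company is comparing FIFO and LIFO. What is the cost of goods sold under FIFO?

FIFO COGS: 249 @ $14 + 70 @ $15 + 258 @ $16 + 43 @ $19 + 108 @ $21 = $11,749
LIFO COGS: 280 @ $21 + 43 @ $19 + 258 @ $16 + 70 @ $15 + 77 @ $14 = $12,953

COGS = $11,749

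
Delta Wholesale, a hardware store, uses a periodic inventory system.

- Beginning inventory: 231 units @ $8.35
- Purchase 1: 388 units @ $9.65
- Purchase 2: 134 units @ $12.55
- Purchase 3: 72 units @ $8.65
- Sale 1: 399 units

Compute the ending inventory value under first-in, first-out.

Ending inventory = $4,427.50

Sale 1 (399) [FIFO — oldest first]: 231 @ $8.35 + 168 @ $9.65 = $3,550.05
Ending inventory: 220 @ $9.65 + 134 @ $12.55 + 72 @ $8.65 = $4,427.50
Check: goods available $7,977.55 = COGS $3,550.05 + ending $4,427.50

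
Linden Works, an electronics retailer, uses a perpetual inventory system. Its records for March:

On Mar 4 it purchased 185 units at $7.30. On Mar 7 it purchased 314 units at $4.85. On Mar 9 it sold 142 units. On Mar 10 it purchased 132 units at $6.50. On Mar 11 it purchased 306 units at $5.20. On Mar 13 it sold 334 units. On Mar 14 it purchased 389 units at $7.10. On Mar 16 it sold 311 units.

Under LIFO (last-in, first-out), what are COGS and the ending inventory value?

Mar 9, 142 sold [LIFO — newest first]: 142 @ $4.85 = $688.70
Mar 13, 334 sold [LIFO — newest first]: 306 @ $5.20 + 28 @ $6.50 = $1,773.20
Mar 16, 311 sold [LIFO — newest first]: 311 @ $7.10 = $2,208.10
Total COGS = $688.70 + $1,773.20 + $2,208.10 = $4,670.00
Ending inventory: 185 @ $7.30 + 172 @ $4.85 + 104 @ $6.50 + 78 @ $7.10 = $3,414.50

COGS = $4,670.00; ending inventory = $3,414.50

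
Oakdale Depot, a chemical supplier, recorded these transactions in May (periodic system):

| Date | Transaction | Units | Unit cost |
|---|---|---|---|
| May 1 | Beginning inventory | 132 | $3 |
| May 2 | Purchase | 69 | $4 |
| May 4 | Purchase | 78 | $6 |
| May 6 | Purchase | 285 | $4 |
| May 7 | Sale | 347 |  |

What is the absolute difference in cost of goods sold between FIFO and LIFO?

FIFO COGS: 132 @ $3 + 69 @ $4 + 78 @ $6 + 68 @ $4 = $1,412
LIFO COGS: 285 @ $4 + 62 @ $6 = $1,512
Difference = |$1,412 − $1,512| = $100

$100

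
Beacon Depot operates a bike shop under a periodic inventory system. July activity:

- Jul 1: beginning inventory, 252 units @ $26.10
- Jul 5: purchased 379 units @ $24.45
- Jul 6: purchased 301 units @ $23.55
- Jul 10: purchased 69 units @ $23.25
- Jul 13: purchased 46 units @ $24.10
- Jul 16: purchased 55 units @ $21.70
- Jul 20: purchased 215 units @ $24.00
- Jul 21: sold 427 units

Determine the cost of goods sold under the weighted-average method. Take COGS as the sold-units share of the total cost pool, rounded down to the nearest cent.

Jul 21, sell 427: 427/1317 × $31,998.65 → $10,374.65
Ending inventory (cost pool remaining) = $21,624.00

COGS = $10,374.65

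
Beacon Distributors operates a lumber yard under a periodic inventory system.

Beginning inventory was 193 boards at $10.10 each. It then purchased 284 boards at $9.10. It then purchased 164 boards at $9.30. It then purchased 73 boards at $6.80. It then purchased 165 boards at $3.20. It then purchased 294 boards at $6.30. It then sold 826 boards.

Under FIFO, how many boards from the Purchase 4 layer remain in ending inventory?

53

Sale 1 (826) [FIFO — oldest first]: 193 @ $10.10 + 284 @ $9.10 + 164 @ $9.30 + 73 @ $6.80 + 112 @ $3.20 = $6,913.70
Ending inventory: 53 @ $3.20 + 294 @ $6.30 = $2,021.80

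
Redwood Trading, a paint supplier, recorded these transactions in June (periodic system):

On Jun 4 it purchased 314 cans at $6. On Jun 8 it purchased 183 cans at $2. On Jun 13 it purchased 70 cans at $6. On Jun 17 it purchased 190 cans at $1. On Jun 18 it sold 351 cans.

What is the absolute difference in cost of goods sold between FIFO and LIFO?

FIFO COGS: 314 @ $6 + 37 @ $2 = $1,958
LIFO COGS: 190 @ $1 + 70 @ $6 + 91 @ $2 = $792
Difference = |$1,958 − $792| = $1,166

$1,166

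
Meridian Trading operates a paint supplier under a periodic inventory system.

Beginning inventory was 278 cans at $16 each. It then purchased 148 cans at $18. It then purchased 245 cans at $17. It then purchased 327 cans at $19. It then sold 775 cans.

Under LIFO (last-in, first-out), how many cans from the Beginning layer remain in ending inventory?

Sale 1 (775) [LIFO — newest first]: 327 @ $19 + 245 @ $17 + 148 @ $18 + 55 @ $16 = $13,922
Ending inventory: 223 @ $16 = $3,568

223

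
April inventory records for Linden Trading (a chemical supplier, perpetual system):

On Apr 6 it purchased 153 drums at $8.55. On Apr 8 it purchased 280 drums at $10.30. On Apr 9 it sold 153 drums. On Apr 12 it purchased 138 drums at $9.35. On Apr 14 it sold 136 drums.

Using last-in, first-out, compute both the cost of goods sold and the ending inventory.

COGS = $2,847.50; ending inventory = $2,634.95

Apr 9, 153 sold [LIFO — newest first]: 153 @ $10.30 = $1,575.90
Apr 14, 136 sold [LIFO — newest first]: 136 @ $9.35 = $1,271.60
Total COGS = $1,575.90 + $1,271.60 = $2,847.50
Ending inventory: 153 @ $8.55 + 127 @ $10.30 + 2 @ $9.35 = $2,634.95
Check: goods available $5,482.45 = COGS $2,847.50 + ending $2,634.95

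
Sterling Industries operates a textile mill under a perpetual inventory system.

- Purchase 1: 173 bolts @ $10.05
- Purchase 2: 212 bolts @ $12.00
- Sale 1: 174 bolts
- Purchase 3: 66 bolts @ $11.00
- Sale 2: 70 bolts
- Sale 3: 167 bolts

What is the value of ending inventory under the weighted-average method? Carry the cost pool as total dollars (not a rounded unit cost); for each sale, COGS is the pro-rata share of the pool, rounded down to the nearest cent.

After Purchase 1: 173 on hand, pool $1,738.65 (≈ $10.0500 each)
After Purchase 2: 385 on hand, pool $4,282.65 (≈ $11.1238 each)
Sale 1, sell 174: 174/385 × $4,282.65 → $1,935.53
After Purchase 3: 277 on hand, pool $3,073.12 (≈ $11.0943 each)
Sale 2, sell 70: 70/277 × $3,073.12 → $776.60
Sale 3, sell 167: 167/207 × $2,296.52 → $1,852.74
Total COGS = $1,935.53 + $776.60 + $1,852.74 = $4,564.87
Ending inventory (cost pool remaining) = $443.78
Check: goods available $5,008.65 = COGS $4,564.87 + ending $443.78

Ending inventory = $443.78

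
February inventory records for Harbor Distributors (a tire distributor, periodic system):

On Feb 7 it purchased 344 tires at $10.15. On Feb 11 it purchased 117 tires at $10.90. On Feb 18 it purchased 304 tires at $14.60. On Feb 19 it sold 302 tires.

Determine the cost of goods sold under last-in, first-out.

Feb 19, 302 sold [LIFO — newest first]: 302 @ $14.60 = $4,409.20
Ending inventory: 344 @ $10.15 + 117 @ $10.90 + 2 @ $14.60 = $4,796.10
Check: goods available $9,205.30 = COGS $4,409.20 + ending $4,796.10

COGS = $4,409.20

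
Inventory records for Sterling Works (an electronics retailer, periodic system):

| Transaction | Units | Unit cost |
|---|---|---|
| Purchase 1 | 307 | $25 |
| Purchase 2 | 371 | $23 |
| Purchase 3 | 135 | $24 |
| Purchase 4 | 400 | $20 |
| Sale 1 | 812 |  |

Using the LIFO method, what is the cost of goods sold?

Sale 1 (812) [LIFO — newest first]: 400 @ $20 + 135 @ $24 + 277 @ $23 = $17,611
Ending inventory: 307 @ $25 + 94 @ $23 = $9,837

COGS = $17,611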